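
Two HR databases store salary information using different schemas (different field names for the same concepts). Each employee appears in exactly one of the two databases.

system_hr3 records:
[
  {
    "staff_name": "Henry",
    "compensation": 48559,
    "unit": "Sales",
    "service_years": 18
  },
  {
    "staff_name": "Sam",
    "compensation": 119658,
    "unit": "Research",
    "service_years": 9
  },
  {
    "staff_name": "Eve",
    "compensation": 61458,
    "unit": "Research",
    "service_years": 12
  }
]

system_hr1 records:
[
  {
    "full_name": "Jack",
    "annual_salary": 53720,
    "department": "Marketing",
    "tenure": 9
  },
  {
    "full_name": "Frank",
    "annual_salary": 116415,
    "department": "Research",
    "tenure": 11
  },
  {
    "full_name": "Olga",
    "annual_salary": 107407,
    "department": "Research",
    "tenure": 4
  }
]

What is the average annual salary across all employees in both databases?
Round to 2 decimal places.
84536.17

Schema mapping: "compensation" (system_hr3) = "annual_salary" (system_hr1) = annual salary

All salaries: [48559, 119658, 61458, 53720, 116415, 107407]
Sum: 507217
Count: 6
Average: 507217 / 6 = 84536.17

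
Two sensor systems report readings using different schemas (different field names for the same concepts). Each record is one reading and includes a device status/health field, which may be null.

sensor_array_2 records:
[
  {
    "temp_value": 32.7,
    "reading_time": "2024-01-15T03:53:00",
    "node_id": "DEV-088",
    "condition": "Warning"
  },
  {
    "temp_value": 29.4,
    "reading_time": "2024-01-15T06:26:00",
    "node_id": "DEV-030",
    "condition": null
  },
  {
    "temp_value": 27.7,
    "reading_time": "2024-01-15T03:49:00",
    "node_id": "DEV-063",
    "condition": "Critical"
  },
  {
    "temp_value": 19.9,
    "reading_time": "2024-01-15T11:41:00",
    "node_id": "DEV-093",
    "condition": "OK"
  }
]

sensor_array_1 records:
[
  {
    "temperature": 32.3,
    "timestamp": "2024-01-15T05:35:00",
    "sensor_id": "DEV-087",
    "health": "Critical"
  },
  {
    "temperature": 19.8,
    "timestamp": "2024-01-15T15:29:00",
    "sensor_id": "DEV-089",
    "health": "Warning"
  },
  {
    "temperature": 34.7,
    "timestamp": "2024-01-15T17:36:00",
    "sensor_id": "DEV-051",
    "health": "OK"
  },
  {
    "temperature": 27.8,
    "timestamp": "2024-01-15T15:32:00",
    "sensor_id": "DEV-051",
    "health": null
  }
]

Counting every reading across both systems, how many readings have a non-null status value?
6

Schema mapping: "condition" (sensor_array_2) = "health" (sensor_array_1) = status

Non-null in sensor_array_2: 3
Non-null in sensor_array_1: 3

Total non-null: 3 + 3 = 6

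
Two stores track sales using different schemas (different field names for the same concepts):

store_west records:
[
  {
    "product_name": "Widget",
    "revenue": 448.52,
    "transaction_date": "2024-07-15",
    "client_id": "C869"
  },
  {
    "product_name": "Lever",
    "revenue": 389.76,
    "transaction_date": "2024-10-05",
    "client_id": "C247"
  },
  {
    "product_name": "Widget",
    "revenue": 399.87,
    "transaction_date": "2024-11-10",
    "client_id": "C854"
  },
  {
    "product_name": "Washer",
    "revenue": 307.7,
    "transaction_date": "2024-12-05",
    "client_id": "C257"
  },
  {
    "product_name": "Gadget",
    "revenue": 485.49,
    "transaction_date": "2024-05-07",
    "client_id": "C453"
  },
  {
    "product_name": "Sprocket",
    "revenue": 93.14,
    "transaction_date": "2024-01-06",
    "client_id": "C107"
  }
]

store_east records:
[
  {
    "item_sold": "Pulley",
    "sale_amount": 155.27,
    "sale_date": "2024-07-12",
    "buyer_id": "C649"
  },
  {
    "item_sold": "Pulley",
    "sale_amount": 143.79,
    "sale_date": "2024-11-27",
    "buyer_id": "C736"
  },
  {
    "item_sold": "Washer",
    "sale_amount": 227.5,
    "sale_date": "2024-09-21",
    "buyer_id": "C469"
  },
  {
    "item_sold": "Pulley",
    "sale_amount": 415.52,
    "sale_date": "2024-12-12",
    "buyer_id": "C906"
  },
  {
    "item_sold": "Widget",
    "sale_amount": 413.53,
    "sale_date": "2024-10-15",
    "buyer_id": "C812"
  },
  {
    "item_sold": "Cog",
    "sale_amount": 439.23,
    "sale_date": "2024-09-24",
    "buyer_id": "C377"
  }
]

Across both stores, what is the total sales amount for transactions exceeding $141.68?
3826.18

Schema mapping: "revenue" (store_west) = "sale_amount" (store_east) = sale amount

Sum of sales > $141.68 in store_west: 2031.34
Sum of sales > $141.68 in store_east: 1794.84

Total: 2031.34 + 1794.84 = 3826.18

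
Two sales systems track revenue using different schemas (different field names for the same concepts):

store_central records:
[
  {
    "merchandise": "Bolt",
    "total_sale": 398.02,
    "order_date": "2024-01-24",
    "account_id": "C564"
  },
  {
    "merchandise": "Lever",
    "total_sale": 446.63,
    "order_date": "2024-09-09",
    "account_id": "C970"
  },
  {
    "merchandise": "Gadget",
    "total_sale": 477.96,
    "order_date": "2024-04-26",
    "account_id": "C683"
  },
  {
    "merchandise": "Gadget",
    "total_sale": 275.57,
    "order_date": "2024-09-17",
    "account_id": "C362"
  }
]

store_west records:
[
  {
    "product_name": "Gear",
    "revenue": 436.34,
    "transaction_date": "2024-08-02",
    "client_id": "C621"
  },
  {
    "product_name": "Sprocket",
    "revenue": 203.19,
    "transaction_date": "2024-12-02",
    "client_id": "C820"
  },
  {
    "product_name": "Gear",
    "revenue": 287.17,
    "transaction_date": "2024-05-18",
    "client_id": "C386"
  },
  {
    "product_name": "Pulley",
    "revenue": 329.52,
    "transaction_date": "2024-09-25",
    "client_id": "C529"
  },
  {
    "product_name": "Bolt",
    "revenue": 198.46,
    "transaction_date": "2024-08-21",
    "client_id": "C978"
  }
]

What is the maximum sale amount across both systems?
477.96

Reconcile: "total_sale" (store_central) = "revenue" (store_west) = sale amount

Maximum in store_central: 477.96
Maximum in store_west: 436.34

Overall maximum: max(477.96, 436.34) = 477.96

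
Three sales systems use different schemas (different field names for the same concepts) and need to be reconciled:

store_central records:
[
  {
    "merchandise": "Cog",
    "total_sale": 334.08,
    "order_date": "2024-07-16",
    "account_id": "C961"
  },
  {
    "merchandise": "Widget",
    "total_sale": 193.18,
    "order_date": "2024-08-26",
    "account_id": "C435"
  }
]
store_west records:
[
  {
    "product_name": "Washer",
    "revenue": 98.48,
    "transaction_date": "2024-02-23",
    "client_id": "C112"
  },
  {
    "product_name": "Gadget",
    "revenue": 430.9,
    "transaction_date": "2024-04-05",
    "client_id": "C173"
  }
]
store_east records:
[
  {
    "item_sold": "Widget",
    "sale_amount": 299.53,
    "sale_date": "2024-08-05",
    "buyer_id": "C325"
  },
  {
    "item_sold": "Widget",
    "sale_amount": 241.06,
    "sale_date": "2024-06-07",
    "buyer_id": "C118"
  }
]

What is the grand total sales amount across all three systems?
1597.23

Schema reconciliation - all amount fields map to sale amount:

store_central (total_sale): 527.26
store_west (revenue): 529.38
store_east (sale_amount): 540.59

Grand total: 1597.23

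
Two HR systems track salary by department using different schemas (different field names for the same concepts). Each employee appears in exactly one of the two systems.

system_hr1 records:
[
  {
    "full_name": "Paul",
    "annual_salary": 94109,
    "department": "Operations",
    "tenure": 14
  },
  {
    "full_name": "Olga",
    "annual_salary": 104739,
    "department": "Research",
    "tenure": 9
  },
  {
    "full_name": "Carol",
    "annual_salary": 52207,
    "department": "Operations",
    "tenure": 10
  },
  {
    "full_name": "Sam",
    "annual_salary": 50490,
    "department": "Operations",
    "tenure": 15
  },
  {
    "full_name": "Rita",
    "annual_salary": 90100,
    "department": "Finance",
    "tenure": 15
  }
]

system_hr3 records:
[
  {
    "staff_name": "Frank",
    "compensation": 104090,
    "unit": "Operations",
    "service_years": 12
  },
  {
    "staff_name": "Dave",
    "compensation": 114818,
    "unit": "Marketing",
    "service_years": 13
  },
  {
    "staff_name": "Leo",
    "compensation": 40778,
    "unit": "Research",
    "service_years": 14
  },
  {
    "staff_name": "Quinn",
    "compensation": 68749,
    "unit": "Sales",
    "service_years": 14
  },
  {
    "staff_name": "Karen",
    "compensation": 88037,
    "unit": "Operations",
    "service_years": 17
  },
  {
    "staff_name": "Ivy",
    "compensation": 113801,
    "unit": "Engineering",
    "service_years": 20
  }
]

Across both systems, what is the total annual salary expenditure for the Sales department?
68749

Schema mappings:
- "department" (system_hr1) = "unit" (system_hr3) = department
- "annual_salary" (system_hr1) = "compensation" (system_hr3) = salary

Sales salaries from system_hr1: 0
Sales salaries from system_hr3: 68749

Total: 0 + 68749 = 68749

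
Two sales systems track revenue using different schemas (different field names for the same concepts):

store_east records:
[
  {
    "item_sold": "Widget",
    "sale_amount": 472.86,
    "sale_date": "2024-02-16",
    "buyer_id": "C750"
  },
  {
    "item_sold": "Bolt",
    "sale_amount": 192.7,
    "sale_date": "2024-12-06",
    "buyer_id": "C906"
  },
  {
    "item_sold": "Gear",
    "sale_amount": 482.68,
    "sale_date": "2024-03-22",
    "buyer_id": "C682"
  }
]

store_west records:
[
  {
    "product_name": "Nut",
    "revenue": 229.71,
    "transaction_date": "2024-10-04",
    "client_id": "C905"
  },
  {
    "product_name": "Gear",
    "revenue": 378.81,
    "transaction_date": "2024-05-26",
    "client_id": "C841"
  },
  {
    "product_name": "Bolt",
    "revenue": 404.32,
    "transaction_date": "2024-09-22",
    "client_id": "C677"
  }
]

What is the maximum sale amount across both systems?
482.68

Reconcile: "sale_amount" (store_east) = "revenue" (store_west) = sale amount

Maximum in store_east: 482.68
Maximum in store_west: 404.32

Overall maximum: max(482.68, 404.32) = 482.68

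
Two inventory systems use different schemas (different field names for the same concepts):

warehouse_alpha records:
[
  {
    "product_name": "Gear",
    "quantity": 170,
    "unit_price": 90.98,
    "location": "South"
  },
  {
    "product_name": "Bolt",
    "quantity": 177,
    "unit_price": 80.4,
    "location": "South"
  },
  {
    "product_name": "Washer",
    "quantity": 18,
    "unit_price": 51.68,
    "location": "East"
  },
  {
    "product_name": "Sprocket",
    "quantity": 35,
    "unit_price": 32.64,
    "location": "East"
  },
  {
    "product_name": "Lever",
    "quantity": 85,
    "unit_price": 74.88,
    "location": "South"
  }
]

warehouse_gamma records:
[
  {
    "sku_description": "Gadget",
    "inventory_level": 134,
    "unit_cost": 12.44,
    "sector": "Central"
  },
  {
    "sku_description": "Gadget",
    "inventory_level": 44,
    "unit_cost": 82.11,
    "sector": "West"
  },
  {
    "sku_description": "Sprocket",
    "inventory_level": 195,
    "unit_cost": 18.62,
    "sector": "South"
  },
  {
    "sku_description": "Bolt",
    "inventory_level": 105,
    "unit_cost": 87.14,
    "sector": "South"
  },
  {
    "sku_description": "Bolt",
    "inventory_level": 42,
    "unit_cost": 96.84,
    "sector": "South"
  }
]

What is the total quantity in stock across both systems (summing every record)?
1005

To reconcile these schemas, identify the field holding the quantity in stock in each system:
1. In warehouse_alpha it is "quantity"
2. In warehouse_gamma it is "inventory_level"

From warehouse_alpha: 170 + 177 + 18 + 35 + 85 = 485
From warehouse_gamma: 134 + 44 + 195 + 105 + 42 = 520

Total: 485 + 520 = 1005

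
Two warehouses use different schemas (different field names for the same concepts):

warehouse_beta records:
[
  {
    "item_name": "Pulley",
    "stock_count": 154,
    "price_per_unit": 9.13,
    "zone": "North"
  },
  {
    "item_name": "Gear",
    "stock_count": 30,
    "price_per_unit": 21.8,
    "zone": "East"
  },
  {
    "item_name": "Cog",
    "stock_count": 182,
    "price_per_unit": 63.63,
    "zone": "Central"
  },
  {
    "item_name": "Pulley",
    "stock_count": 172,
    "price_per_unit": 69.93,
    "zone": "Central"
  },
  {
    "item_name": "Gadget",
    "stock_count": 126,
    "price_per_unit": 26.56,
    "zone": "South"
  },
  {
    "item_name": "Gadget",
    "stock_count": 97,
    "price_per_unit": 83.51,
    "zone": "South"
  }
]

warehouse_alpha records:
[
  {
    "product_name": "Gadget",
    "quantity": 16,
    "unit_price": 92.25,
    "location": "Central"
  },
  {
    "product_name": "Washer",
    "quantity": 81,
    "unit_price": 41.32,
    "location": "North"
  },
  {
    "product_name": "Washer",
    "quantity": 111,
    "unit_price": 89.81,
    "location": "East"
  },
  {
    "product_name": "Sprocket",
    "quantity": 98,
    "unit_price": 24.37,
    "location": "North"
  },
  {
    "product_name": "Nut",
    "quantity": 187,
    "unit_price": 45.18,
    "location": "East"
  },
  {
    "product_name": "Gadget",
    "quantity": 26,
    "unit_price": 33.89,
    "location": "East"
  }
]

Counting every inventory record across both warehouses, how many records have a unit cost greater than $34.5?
7

Schema mapping: "price_per_unit" (warehouse_beta) = "unit_price" (warehouse_alpha) = unit cost

Records > $34.5 in warehouse_beta: 3
Records > $34.5 in warehouse_alpha: 4

Total count: 3 + 4 = 7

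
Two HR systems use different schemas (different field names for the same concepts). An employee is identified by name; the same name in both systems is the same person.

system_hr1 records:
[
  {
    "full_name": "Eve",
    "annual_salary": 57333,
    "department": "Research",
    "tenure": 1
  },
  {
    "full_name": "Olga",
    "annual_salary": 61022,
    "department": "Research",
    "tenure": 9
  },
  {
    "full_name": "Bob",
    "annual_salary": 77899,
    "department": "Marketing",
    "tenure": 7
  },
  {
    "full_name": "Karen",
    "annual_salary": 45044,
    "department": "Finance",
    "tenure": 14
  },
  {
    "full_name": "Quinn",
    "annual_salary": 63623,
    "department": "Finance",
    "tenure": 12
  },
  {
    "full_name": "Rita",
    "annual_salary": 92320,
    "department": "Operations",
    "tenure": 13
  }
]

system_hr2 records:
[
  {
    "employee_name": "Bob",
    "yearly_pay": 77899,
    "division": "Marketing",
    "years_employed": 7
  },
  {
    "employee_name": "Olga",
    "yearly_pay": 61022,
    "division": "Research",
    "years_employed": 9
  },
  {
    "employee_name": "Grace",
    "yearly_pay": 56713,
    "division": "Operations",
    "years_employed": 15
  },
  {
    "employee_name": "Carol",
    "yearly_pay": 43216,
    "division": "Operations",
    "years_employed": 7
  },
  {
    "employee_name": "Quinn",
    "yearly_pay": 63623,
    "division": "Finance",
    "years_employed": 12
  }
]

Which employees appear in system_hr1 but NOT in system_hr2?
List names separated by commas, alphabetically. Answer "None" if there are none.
Eve, Karen, Rita

Schema mapping: "full_name" (system_hr1) = "employee_name" (system_hr2) = employee name

Names in system_hr1: ['Bob', 'Eve', 'Karen', 'Olga', 'Quinn', 'Rita']
Names in system_hr2: ['Bob', 'Carol', 'Grace', 'Olga', 'Quinn']

In system_hr1 but not system_hr2: ['Eve', 'Karen', 'Rita']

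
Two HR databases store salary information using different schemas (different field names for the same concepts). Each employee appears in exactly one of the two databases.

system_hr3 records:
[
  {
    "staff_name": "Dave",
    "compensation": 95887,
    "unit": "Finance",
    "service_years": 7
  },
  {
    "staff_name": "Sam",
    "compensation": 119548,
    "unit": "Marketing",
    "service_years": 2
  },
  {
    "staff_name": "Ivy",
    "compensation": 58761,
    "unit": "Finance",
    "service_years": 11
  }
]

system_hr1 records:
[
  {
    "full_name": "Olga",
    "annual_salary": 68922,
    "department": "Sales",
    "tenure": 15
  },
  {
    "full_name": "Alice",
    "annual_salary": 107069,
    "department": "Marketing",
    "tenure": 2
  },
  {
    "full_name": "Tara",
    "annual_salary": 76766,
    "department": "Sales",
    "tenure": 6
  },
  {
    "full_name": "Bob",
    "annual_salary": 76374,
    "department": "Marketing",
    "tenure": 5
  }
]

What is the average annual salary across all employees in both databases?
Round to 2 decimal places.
86189.57

Schema mapping: "compensation" (system_hr3) = "annual_salary" (system_hr1) = annual salary

All salaries: [95887, 119548, 58761, 68922, 107069, 76766, 76374]
Sum: 603327
Count: 7
Average: 603327 / 7 = 86189.57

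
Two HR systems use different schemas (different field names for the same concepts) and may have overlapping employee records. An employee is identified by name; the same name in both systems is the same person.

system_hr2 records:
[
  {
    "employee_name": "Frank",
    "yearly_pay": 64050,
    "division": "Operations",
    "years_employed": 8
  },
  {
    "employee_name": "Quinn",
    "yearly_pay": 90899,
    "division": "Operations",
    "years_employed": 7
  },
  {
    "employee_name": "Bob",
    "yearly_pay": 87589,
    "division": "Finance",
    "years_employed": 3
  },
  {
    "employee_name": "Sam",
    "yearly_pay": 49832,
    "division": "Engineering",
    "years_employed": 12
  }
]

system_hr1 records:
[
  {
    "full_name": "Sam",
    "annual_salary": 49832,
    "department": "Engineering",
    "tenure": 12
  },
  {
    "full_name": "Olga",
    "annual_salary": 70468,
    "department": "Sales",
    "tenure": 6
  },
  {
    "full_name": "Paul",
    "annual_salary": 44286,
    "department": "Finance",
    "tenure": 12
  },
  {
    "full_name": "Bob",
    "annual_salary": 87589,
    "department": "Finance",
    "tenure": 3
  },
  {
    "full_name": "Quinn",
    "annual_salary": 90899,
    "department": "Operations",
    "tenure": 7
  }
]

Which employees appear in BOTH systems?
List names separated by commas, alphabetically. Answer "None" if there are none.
Bob, Quinn, Sam

Schema mapping: "employee_name" (system_hr2) = "full_name" (system_hr1) = employee name

Names in system_hr2: ['Bob', 'Frank', 'Quinn', 'Sam']
Names in system_hr1: ['Bob', 'Olga', 'Paul', 'Quinn', 'Sam']

Intersection: ['Bob', 'Quinn', 'Sam']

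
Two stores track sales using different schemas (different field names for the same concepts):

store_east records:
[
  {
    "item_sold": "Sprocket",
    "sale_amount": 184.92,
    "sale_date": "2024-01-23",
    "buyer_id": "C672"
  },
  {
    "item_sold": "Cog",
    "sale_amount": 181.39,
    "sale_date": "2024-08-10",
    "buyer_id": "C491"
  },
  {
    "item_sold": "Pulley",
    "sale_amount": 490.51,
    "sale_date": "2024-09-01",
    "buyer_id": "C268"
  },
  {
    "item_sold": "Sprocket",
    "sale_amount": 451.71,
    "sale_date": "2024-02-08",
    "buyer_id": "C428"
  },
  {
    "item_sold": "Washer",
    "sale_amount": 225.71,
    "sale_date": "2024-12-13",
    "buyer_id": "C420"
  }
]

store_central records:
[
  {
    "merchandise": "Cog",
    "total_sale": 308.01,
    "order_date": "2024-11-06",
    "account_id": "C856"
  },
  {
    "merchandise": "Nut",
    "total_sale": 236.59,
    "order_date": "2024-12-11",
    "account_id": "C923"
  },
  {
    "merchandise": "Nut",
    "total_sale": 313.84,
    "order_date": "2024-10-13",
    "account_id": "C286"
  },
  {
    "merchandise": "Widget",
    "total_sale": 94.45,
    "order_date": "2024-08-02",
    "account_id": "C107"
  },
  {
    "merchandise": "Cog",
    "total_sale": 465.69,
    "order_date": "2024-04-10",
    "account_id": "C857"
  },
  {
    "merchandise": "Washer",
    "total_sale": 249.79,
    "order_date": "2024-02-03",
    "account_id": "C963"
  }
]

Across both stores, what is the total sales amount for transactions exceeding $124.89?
3108.16

Schema mapping: "sale_amount" (store_east) = "total_sale" (store_central) = sale amount

Sum of sales > $124.89 in store_east: 1534.24
Sum of sales > $124.89 in store_central: 1573.92

Total: 1534.24 + 1573.92 = 3108.16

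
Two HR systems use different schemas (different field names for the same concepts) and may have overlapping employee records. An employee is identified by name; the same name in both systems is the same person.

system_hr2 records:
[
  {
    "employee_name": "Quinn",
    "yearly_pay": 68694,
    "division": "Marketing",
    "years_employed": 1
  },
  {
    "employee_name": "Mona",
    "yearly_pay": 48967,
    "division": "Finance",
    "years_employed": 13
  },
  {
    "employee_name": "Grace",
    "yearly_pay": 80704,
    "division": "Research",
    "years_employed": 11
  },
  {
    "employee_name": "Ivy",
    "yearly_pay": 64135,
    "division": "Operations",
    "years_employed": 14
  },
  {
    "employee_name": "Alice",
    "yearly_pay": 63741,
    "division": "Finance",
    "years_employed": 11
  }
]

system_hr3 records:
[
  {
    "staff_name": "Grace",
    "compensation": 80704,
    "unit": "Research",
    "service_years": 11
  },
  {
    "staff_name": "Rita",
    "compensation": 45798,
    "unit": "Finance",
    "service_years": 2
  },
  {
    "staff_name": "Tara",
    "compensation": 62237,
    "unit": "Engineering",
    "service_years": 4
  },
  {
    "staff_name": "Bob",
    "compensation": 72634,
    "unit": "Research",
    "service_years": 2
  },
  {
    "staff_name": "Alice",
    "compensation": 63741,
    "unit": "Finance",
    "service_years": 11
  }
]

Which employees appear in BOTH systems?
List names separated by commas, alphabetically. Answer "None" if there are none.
Alice, Grace

Schema mapping: "employee_name" (system_hr2) = "staff_name" (system_hr3) = employee name

Names in system_hr2: ['Alice', 'Grace', 'Ivy', 'Mona', 'Quinn']
Names in system_hr3: ['Alice', 'Bob', 'Grace', 'Rita', 'Tara']

Intersection: ['Alice', 'Grace']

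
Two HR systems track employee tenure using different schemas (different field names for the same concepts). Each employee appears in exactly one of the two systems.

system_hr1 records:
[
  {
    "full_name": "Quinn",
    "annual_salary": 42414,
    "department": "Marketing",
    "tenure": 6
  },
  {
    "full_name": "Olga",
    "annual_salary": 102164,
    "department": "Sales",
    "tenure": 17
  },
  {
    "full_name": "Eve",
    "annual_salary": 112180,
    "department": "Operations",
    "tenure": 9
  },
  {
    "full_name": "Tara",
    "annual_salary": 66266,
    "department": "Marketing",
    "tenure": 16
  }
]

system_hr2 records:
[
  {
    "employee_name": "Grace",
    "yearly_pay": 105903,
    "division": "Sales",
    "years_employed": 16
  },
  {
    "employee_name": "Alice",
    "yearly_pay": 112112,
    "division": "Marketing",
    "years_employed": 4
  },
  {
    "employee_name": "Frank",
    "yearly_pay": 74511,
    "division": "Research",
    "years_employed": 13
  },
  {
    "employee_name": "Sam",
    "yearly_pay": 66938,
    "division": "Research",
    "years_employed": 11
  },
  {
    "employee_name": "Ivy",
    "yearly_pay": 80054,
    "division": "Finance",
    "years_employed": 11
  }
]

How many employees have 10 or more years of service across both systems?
6

Reconcile schemas: "tenure" (system_hr1) = "years_employed" (system_hr2) = years of service

From system_hr1: 2 employees with >= 10 years
From system_hr2: 4 employees with >= 10 years

Total: 2 + 4 = 6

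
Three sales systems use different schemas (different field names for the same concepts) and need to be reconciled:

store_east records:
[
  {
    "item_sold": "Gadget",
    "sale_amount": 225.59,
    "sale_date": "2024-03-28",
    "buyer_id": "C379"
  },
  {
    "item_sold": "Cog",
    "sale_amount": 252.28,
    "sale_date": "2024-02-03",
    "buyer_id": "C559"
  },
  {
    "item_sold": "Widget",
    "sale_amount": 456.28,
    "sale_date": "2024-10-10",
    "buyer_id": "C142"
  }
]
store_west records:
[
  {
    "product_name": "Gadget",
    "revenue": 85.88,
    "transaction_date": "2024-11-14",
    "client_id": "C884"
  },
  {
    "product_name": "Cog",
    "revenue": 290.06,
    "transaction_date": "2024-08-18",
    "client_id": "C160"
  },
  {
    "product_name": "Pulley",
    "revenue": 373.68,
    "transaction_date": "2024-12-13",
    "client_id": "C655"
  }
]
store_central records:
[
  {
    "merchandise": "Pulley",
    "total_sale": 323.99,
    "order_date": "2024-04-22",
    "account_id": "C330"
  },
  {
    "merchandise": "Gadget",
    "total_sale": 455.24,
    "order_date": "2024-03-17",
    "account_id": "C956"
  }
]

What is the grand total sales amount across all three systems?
2463.0

Schema reconciliation - all amount fields map to sale amount:

store_east (sale_amount): 934.15
store_west (revenue): 749.62
store_central (total_sale): 779.23

Grand total: 2463.0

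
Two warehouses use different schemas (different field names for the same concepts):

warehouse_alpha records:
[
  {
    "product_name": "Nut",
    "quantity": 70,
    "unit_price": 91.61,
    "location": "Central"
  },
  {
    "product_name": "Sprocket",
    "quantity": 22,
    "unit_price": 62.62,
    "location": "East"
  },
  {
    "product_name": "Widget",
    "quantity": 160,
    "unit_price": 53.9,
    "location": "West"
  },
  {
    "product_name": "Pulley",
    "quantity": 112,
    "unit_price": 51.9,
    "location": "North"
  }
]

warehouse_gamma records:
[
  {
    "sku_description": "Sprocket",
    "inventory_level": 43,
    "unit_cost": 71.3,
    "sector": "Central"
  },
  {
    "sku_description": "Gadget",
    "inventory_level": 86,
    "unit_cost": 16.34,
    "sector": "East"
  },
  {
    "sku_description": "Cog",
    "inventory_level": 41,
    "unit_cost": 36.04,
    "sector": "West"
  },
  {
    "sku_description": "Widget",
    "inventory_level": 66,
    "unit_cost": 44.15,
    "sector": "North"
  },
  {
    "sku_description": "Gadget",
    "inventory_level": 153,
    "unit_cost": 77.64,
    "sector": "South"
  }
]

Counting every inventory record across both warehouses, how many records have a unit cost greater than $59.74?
4

Schema mapping: "unit_price" (warehouse_alpha) = "unit_cost" (warehouse_gamma) = unit cost

Records > $59.74 in warehouse_alpha: 2
Records > $59.74 in warehouse_gamma: 2

Total count: 2 + 2 = 4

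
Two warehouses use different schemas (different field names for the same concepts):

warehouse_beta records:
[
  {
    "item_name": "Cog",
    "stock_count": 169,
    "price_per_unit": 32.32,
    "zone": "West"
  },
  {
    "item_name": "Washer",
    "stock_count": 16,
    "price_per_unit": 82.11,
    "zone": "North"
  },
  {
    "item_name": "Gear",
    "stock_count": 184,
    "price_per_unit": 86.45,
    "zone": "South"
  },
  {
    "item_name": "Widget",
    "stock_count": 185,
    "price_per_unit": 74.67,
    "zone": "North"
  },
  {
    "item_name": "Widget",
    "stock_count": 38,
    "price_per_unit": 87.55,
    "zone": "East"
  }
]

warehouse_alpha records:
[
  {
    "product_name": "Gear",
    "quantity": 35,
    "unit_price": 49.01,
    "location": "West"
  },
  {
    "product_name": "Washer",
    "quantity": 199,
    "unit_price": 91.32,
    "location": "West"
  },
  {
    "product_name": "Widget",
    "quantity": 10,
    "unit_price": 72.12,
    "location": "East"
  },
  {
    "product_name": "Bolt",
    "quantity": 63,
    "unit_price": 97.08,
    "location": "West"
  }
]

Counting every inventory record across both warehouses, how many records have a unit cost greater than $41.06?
8

Schema mapping: "price_per_unit" (warehouse_beta) = "unit_price" (warehouse_alpha) = unit cost

Records > $41.06 in warehouse_beta: 4
Records > $41.06 in warehouse_alpha: 4

Total count: 4 + 4 = 8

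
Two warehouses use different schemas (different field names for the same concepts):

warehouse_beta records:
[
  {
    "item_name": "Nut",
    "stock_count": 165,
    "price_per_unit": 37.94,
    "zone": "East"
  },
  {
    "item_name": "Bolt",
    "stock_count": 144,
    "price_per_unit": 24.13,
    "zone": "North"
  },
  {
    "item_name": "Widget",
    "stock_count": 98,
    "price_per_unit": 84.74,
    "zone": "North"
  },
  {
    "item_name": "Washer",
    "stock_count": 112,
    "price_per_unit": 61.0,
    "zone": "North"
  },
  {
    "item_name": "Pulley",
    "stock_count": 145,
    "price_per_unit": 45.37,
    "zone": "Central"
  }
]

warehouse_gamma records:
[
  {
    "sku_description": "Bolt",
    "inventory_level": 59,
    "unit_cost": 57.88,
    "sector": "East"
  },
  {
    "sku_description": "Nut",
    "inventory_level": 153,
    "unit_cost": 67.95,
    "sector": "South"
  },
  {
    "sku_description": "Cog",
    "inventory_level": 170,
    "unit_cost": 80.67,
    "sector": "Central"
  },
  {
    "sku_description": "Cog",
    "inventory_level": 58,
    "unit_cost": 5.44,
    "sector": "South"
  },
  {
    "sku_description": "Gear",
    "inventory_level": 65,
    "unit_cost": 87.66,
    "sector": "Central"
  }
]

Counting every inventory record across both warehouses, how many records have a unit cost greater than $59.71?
5

Schema mapping: "price_per_unit" (warehouse_beta) = "unit_cost" (warehouse_gamma) = unit cost

Records > $59.71 in warehouse_beta: 2
Records > $59.71 in warehouse_gamma: 3

Total count: 2 + 3 = 5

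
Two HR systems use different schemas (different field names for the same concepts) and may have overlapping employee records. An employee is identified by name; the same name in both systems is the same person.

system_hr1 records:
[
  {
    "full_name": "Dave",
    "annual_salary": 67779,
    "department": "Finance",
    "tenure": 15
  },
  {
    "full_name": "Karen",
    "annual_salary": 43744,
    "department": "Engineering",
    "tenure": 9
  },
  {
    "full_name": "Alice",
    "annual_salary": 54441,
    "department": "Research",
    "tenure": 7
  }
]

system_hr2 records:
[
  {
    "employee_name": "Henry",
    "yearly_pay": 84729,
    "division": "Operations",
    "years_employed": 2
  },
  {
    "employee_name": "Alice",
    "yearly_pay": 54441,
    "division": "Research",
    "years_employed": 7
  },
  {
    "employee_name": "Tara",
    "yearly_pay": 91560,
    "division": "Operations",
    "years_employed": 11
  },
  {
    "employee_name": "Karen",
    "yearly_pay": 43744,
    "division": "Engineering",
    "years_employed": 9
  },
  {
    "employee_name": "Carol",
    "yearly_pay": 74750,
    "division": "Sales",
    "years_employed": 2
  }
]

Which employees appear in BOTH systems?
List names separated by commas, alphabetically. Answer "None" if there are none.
Alice, Karen

Schema mapping: "full_name" (system_hr1) = "employee_name" (system_hr2) = employee name

Names in system_hr1: ['Alice', 'Dave', 'Karen']
Names in system_hr2: ['Alice', 'Carol', 'Henry', 'Karen', 'Tara']

Intersection: ['Alice', 'Karen']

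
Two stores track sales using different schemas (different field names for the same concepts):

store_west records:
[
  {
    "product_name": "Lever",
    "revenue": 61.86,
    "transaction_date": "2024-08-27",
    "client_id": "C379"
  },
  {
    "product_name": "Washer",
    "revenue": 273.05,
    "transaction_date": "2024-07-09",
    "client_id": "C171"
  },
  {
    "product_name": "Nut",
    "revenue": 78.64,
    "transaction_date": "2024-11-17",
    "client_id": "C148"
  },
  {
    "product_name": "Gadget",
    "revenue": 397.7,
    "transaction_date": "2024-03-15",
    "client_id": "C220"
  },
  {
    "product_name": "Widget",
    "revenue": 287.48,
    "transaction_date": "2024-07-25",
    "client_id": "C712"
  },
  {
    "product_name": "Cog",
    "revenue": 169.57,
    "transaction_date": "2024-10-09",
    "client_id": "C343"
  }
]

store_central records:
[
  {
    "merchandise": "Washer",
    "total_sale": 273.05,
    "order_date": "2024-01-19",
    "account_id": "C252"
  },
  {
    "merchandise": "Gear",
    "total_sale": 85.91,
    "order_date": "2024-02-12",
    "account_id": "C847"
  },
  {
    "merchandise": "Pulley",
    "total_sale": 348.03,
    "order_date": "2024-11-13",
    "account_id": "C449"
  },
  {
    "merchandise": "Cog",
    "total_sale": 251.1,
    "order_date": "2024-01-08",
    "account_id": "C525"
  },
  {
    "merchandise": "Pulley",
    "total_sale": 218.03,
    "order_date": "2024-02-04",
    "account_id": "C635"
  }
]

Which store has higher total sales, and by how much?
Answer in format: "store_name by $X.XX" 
store_west by $92.18

Schema mapping: "revenue" (store_west) = "total_sale" (store_central) = sale amount

Total for store_west: 1268.30
Total for store_central: 1176.12

Difference: |1268.30 - 1176.12| = 92.18
store_west has higher sales by $92.18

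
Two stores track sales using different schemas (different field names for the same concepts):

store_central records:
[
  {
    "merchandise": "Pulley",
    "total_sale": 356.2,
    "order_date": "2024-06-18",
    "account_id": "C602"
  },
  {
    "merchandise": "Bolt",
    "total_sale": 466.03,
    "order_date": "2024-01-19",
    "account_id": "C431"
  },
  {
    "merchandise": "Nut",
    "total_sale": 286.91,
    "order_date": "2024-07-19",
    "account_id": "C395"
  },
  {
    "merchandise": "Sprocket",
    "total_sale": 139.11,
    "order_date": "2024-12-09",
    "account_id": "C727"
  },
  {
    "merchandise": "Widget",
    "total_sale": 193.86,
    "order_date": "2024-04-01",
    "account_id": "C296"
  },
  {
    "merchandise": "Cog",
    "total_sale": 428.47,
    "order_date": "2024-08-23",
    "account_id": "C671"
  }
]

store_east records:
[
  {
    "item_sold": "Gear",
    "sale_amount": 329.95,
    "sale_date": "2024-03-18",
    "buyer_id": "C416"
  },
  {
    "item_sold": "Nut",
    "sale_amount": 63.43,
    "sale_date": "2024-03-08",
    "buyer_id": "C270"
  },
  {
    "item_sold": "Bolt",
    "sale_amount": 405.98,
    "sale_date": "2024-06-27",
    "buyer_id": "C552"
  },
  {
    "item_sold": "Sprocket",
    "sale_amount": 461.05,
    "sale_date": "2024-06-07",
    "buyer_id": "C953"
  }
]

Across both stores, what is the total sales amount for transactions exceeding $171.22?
2928.45

Schema mapping: "total_sale" (store_central) = "sale_amount" (store_east) = sale amount

Sum of sales > $171.22 in store_central: 1731.47
Sum of sales > $171.22 in store_east: 1196.98

Total: 1731.47 + 1196.98 = 2928.45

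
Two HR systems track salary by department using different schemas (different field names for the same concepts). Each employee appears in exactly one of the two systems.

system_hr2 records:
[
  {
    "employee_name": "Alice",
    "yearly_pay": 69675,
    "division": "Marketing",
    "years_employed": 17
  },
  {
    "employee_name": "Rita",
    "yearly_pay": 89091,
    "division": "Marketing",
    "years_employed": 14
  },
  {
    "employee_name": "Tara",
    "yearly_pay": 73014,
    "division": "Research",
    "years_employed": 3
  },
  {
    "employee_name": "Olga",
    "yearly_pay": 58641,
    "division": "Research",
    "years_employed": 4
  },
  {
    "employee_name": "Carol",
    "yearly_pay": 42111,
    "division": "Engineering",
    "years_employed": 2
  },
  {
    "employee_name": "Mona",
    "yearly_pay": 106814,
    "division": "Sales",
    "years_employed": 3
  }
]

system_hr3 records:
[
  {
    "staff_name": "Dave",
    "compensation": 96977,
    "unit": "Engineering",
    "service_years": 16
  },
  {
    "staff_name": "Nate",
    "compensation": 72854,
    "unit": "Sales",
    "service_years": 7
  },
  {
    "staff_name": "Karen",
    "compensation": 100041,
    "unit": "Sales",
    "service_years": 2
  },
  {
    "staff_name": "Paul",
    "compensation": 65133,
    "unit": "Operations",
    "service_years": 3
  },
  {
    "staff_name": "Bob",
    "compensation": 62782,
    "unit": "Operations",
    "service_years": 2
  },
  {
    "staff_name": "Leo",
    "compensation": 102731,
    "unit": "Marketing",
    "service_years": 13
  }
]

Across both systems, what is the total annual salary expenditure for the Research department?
131655

Schema mappings:
- "division" (system_hr2) = "unit" (system_hr3) = department
- "yearly_pay" (system_hr2) = "compensation" (system_hr3) = salary

Research salaries from system_hr2: 131655
Research salaries from system_hr3: 0

Total: 131655 + 0 = 131655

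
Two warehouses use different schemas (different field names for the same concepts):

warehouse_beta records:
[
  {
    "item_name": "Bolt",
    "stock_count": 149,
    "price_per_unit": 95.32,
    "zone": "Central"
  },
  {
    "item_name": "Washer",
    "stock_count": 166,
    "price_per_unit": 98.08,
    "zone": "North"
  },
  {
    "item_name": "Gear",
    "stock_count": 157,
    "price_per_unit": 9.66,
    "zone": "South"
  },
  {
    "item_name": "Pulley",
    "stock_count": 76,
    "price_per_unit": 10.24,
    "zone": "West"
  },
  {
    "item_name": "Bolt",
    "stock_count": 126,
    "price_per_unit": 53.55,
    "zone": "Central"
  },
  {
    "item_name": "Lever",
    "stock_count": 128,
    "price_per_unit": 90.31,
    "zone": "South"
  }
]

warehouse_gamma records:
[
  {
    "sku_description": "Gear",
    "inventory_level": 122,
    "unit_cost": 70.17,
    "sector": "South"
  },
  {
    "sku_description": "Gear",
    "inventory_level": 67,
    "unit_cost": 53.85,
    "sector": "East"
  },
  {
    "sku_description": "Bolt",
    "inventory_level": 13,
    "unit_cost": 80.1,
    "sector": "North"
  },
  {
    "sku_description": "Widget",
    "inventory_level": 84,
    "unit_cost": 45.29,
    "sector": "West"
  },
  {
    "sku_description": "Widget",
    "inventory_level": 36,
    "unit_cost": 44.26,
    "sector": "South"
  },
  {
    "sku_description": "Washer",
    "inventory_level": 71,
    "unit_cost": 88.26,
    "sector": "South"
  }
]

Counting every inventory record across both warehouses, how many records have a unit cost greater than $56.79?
6

Schema mapping: "price_per_unit" (warehouse_beta) = "unit_cost" (warehouse_gamma) = unit cost

Records > $56.79 in warehouse_beta: 3
Records > $56.79 in warehouse_gamma: 3

Total count: 3 + 3 = 6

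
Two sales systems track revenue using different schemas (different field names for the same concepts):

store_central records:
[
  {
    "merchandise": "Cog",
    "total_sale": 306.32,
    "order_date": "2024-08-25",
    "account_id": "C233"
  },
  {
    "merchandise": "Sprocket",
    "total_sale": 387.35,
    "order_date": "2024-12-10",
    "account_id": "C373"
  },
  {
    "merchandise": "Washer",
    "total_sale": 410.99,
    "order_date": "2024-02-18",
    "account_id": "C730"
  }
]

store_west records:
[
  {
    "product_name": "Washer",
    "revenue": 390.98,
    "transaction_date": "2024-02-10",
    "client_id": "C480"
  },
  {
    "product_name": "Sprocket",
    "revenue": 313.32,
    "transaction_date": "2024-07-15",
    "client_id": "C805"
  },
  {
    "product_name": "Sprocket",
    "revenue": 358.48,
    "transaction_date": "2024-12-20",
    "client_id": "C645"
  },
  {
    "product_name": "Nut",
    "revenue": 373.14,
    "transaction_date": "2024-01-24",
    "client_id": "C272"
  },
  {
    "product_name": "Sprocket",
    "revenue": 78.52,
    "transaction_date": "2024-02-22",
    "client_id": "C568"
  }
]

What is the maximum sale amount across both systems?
410.99

Reconcile: "total_sale" (store_central) = "revenue" (store_west) = sale amount

Maximum in store_central: 410.99
Maximum in store_west: 390.98

Overall maximum: max(410.99, 390.98) = 410.99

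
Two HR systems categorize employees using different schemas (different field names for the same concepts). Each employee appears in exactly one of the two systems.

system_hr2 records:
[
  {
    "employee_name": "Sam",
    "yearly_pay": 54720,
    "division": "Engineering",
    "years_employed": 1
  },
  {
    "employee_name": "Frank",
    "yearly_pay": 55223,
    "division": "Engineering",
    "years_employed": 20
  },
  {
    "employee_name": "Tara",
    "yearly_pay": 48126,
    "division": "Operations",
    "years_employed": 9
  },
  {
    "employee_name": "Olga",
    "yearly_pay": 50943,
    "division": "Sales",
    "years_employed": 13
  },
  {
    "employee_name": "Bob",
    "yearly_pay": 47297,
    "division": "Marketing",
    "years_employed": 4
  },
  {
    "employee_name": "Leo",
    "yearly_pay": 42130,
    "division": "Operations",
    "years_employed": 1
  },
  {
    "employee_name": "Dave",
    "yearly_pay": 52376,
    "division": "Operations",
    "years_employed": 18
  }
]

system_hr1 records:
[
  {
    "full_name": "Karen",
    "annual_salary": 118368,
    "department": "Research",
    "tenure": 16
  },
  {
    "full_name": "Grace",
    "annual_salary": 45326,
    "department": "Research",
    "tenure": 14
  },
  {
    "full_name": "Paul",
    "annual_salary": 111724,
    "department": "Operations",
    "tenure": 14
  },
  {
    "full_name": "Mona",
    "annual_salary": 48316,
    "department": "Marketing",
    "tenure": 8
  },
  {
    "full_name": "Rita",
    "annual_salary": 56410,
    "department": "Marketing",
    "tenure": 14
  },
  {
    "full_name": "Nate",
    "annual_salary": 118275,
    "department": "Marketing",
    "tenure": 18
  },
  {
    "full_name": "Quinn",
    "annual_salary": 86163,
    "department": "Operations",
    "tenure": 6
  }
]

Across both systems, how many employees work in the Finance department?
0

Schema mapping: "division" (system_hr2) = "department" (system_hr1) = department

Finance employees in system_hr2: 0
Finance employees in system_hr1: 0

Total in Finance: 0 + 0 = 0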